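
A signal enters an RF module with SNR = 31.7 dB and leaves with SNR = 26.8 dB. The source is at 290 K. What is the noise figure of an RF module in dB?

NF (dB) = SNR_in(dB) − SNR_out(dB) when the source is at T₀
NF = 31.7 − 26.8 = 4.9 dB

4.9 dB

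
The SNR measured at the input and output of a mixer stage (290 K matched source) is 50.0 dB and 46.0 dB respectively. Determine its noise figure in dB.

4.0 dB

NF (dB) = SNR_in(dB) − SNR_out(dB) when the source is at T₀
NF = 50.0 − 46.0 = 4.0 dB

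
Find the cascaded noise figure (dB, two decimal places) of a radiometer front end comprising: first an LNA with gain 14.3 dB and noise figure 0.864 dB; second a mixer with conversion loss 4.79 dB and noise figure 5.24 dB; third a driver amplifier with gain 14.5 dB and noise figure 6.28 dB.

2.23 dB

Convert to linear (a loss of L dB is a gain of −L dB): F_i = 10^(NF_i/10), G_i = 10^(G_i,dB/10)
  Stage 1: F_1 = 10^(0.864/10) = 1.220, G_1 = 10^(14.3/10) = 26.92
  Stage 2: F_2 = 10^(5.24/10) = 3.342, G_2 = 10^(−4.79/10) = 0.3319
  Stage 3: F_3 = 10^(6.28/10) = 4.246, G_3 = 10^(14.5/10) = 28.18
Friis cascade:
  F = 1.220 + (3.342 − 1)/26.92 + (4.246 − 1)/8.933 = 1.671
NF = 10 log₁₀(1.671) = 2.23 dB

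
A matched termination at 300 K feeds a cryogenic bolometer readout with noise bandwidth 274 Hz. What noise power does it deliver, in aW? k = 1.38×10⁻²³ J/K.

P_n = kTB = 1.38×10⁻²³ × 300 × 2.74×10² = 1.13×10⁻¹⁸ W = 1.13 aW

1.13 aW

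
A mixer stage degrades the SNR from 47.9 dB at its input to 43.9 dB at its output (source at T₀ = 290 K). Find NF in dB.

NF (dB) = SNR_in(dB) − SNR_out(dB) when the source is at T₀
NF = 47.9 − 43.9 = 4.0 dB

4.0 dB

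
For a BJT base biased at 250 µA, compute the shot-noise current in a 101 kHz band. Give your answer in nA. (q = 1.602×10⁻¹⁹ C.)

I_n = √(2qI·B)
2qI·B = 2 × 1.602×10⁻¹⁹ × 2.50×10⁻⁴ × 1.01×10⁵ = 8.09×10⁻¹⁸ A²
I_n = √(8.09×10⁻¹⁸) = 2.84×10⁻⁹ A = 2.84 nA

2.84 nA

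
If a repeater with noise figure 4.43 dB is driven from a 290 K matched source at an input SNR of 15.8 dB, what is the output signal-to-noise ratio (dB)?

By definition F = SNR_in/SNR_out, so in dB: SNR_out = SNR_in − NF
SNR_out = 15.8 − 4.43 = 11.37 dB

11.37 dB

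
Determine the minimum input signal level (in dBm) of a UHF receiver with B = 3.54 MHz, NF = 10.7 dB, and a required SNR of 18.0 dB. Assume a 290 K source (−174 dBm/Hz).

−79.8 dBm

Sensitivity = −174 + 10 log₁₀(B) + NF + SNR_min
= −174 + 65.49 + 10.7 + 18.0
= −79.81 dBm → −79.8 dBm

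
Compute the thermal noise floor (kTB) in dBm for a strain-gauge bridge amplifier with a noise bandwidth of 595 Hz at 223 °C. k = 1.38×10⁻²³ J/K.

−143.9 dBm

T = 223 °C + 273.15 = 496.15 K
P_n = kTB = 1.38×10⁻²³ × 496.15 × 5.95×10² = 4.07×10⁻¹⁸ W
In dBm: 10 log₁₀(4.07×10⁻¹⁸ / 10⁻³) = −143.9 dBm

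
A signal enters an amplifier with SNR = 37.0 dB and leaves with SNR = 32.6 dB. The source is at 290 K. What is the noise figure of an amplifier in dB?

4.4 dB

NF (dB) = SNR_in(dB) − SNR_out(dB) when the source is at T₀
NF = 37.0 − 32.6 = 4.4 dB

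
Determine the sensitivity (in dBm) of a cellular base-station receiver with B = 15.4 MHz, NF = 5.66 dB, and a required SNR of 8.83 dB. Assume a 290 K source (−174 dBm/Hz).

Sensitivity = −174 + 10 log₁₀(B) + NF + SNR_min
= −174 + 71.88 + 5.66 + 8.83
= −87.63 dBm → −87.6 dBm

−87.6 dBm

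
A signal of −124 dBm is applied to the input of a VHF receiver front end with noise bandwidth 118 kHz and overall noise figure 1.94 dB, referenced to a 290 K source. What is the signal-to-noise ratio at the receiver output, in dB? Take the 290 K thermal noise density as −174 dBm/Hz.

Noise floor: N = −174 + 10 log₁₀(B) + NF
10 log₁₀(1.18×10⁵) = 50.72 dB
N = −174 + 50.72 + 1.94 = −121.34 dBm
SNR = P_sig − N = −124 − (−121.34) = −2.66 dB → −2.7 dB

−2.7 dB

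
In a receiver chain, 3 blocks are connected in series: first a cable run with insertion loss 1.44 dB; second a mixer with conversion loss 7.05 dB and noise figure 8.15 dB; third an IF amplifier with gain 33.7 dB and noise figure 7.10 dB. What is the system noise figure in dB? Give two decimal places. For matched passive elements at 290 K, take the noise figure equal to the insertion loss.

15.83 dB

Convert to linear (a loss of L dB is a gain of −L dB): F_i = 10^(NF_i/10), G_i = 10^(G_i,dB/10)
  Stage 1: F_1 = 10^(1.44/10) = 1.393, G_1 = 10^(−1.44/10) = 0.7178
  Stage 2: F_2 = 10^(8.15/10) = 6.531, G_2 = 10^(−7.05/10) = 0.1972
  Stage 3: F_3 = 10^(7.10/10) = 5.129, G_3 = 10^(33.7/10) = 2344
Friis cascade:
  F = 1.393 + (6.531 − 1)/0.7178 + (5.129 − 1)/0.1416 = 38.26
NF = 10 log₁₀(38.26) = 15.83 dB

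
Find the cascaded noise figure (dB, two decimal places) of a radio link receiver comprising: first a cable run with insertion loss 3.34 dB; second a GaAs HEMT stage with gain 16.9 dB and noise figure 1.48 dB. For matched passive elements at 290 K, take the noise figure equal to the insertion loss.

4.82 dB

Convert to linear (a loss of L dB is a gain of −L dB): F_i = 10^(NF_i/10), G_i = 10^(G_i,dB/10)
  Stage 1: F_1 = 10^(3.34/10) = 2.158, G_1 = 10^(−3.34/10) = 0.4634
  Stage 2: F_2 = 10^(1.48/10) = 1.406, G_2 = 10^(16.9/10) = 48.98
Friis cascade:
  F = 2.158 + (1.406 − 1)/0.4634 = 3.034
NF = 10 log₁₀(3.034) = 4.82 dB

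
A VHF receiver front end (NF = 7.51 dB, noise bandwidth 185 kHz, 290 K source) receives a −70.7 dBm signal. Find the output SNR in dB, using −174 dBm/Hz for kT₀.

Noise floor: N = −174 + 10 log₁₀(B) + NF
10 log₁₀(1.85×10⁵) = 52.67 dB
N = −174 + 52.67 + 7.51 = −113.82 dBm
SNR = P_sig − N = −70.7 − (−113.82) = 43.12 dB → 43.1 dB

43.1 dB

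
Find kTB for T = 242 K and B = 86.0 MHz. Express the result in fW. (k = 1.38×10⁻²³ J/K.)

287 fW

P_n = kTB = 1.38×10⁻²³ × 242 × 8.60×10⁷ = 2.87×10⁻¹³ W = 287 fW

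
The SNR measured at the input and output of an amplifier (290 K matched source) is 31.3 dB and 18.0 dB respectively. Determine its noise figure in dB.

NF (dB) = SNR_in(dB) − SNR_out(dB) when the source is at T₀
NF = 31.3 − 18.0 = 13.3 dB

13.3 dB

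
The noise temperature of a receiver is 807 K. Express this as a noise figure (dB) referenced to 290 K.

5.78 dB

F = 1 + T_e/T₀ = 1 + 807/290 = 3.78276
NF = 10 log₁₀(3.78276) = 5.78 dB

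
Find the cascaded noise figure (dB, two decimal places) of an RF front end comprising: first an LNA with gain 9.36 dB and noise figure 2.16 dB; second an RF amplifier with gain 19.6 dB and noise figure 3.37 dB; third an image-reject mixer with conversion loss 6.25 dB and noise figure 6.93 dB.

2.52 dB

Convert to linear (a loss of L dB is a gain of −L dB): F_i = 10^(NF_i/10), G_i = 10^(G_i,dB/10)
  Stage 1: F_1 = 10^(2.16/10) = 1.644, G_1 = 10^(9.36/10) = 8.630
  Stage 2: F_2 = 10^(3.37/10) = 2.173, G_2 = 10^(19.6/10) = 91.20
  Stage 3: F_3 = 10^(6.93/10) = 4.932, G_3 = 10^(−6.25/10) = 0.2371
Friis cascade:
  F = 1.644 + (2.173 − 1)/8.630 + (4.932 − 1)/787.0 = 1.785
NF = 10 log₁₀(1.785) = 2.52 dB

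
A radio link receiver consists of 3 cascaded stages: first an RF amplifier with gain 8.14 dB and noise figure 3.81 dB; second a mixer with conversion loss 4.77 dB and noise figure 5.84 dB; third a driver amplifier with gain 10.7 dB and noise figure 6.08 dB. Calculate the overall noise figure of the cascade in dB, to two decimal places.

Convert to linear (a loss of L dB is a gain of −L dB): F_i = 10^(NF_i/10), G_i = 10^(G_i,dB/10)
  Stage 1: F_1 = 10^(3.81/10) = 2.404, G_1 = 10^(8.14/10) = 6.516
  Stage 2: F_2 = 10^(5.84/10) = 3.837, G_2 = 10^(−4.77/10) = 0.3334
  Stage 3: F_3 = 10^(6.08/10) = 4.055, G_3 = 10^(10.7/10) = 11.75
Friis cascade:
  F = 2.404 + (3.837 − 1)/6.516 + (4.055 − 1)/2.173 = 4.246
NF = 10 log₁₀(4.246) = 6.28 dB

6.28 dB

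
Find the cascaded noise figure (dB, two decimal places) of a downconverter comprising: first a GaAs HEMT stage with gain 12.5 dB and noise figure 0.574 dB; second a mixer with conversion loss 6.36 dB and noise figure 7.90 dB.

Convert to linear (a loss of L dB is a gain of −L dB): F_i = 10^(NF_i/10), G_i = 10^(G_i,dB/10)
  Stage 1: F_1 = 10^(0.574/10) = 1.141, G_1 = 10^(12.5/10) = 17.78
  Stage 2: F_2 = 10^(7.90/10) = 6.166, G_2 = 10^(−6.36/10) = 0.2312
Friis cascade:
  F = 1.141 + (6.166 − 1)/17.78 = 1.432
NF = 10 log₁₀(1.432) = 1.56 dB

1.56 dB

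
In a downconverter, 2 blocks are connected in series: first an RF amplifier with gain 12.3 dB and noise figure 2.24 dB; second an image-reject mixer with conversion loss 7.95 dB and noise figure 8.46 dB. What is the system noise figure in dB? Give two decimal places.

Convert to linear (a loss of L dB is a gain of −L dB): F_i = 10^(NF_i/10), G_i = 10^(G_i,dB/10)
  Stage 1: F_1 = 10^(2.24/10) = 1.675, G_1 = 10^(12.3/10) = 16.98
  Stage 2: F_2 = 10^(8.46/10) = 7.015, G_2 = 10^(−7.95/10) = 0.1603
Friis cascade:
  F = 1.675 + (7.015 − 1)/16.98 = 2.029
NF = 10 log₁₀(2.029) = 3.07 dB

3.07 dB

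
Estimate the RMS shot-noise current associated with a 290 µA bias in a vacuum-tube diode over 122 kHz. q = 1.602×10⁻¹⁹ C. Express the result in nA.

I_n = √(2qI·B)
2qI·B = 2 × 1.602×10⁻¹⁹ × 2.90×10⁻⁴ × 1.22×10⁵ = 1.13×10⁻¹⁷ A²
I_n = √(1.13×10⁻¹⁷) = 3.37×10⁻⁹ A = 3.37 nA

3.37 nA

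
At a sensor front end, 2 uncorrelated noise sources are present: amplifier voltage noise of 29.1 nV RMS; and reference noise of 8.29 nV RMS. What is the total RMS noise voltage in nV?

Uncorrelated sources add in power (mean-square): V_tot = √(ΣV_i²)
V_tot = √[(2.91×10⁻⁸)² + (8.29×10⁻⁹)²] = 3.03×10⁻⁸ V = 30.3 nV

30.3 nV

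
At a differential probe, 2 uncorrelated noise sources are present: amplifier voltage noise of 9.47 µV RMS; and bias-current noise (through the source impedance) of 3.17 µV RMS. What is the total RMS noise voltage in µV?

Uncorrelated sources add in power (mean-square): V_tot = √(ΣV_i²)
V_tot = √[(9.47×10⁻⁶)² + (3.17×10⁻⁶)²] = 9.99×10⁻⁶ V = 9.99 µV

9.99 µV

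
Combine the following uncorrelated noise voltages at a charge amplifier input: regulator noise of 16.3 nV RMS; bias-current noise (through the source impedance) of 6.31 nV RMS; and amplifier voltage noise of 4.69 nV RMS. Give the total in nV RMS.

Uncorrelated sources add in power (mean-square): V_tot = √(ΣV_i²)
V_tot = √[(1.63×10⁻⁸)² + (6.31×10⁻⁹)² + (4.69×10⁻⁹)²] = 1.81×10⁻⁸ V = 18.1 nV

18.1 nV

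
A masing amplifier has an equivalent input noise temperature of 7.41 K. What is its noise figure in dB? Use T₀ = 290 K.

F = 1 + T_e/T₀ = 1 + 7.41/290 = 1.02555
NF = 10 log₁₀(1.02555) = 0.110 dB

0.110 dB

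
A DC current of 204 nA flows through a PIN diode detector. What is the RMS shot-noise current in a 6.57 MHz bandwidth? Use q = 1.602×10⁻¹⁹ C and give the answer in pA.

I_n = √(2qI·B)
2qI·B = 2 × 1.602×10⁻¹⁹ × 2.04×10⁻⁷ × 6.57×10⁶ = 4.29×10⁻¹⁹ A²
I_n = √(4.29×10⁻¹⁹) = 6.55×10⁻¹⁰ A = 655 pA

655 pA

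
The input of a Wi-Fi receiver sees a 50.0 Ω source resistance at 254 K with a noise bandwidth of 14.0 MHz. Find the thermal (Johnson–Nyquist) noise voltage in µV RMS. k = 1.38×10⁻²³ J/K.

V_n = √(4kTRB)
4kTRB = 4 × 1.38×10⁻²³ × 254 × 5.00×10¹ × 1.40×10⁷ = 9.81×10⁻¹² V²
V_n = √(9.81×10⁻¹²) = 3.13×10⁻⁶ V = 3.13 µV

3.13 µV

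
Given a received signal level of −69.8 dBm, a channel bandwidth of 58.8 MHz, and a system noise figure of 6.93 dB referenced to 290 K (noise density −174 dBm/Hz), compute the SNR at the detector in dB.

Noise floor: N = −174 + 10 log₁₀(B) + NF
10 log₁₀(5.88×10⁷) = 77.69 dB
N = −174 + 77.69 + 6.93 = −89.38 dBm
SNR = P_sig − N = −69.8 − (−89.38) = 19.58 dB → 19.6 dB

19.6 dB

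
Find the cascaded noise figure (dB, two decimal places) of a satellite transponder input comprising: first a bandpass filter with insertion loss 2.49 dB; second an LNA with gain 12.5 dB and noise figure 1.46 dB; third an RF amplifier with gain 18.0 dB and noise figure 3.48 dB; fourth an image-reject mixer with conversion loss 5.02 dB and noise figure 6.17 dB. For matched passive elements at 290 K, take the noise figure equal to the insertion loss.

Convert to linear (a loss of L dB is a gain of −L dB): F_i = 10^(NF_i/10), G_i = 10^(G_i,dB/10)
  Stage 1: F_1 = 10^(2.49/10) = 1.774, G_1 = 10^(−2.49/10) = 0.5636
  Stage 2: F_2 = 10^(1.46/10) = 1.400, G_2 = 10^(12.5/10) = 17.78
  Stage 3: F_3 = 10^(3.48/10) = 2.228, G_3 = 10^(18.0/10) = 63.10
  Stage 4: F_4 = 10^(6.17/10) = 4.140, G_4 = 10^(−5.02/10) = 0.3148
Friis cascade:
  F = 1.774 + (1.400 − 1)/0.5636 + (2.228 − 1)/10.02 + (4.140 − 1)/632.4 = 2.611
NF = 10 log₁₀(2.611) = 4.17 dB

4.17 dB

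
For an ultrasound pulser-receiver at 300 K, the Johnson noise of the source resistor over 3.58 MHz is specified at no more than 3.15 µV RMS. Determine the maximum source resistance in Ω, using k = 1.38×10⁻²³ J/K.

Johnson–Nyquist: V_n = √(4kTRB) ⇒ R = V_n² / (4kTB)
4kTB = 4 × 1.38×10⁻²³ × 300 × 3.58×10⁶ = 5.93×10⁻¹⁴
R = (3.15×10⁻⁶)² / 5.93×10⁻¹⁴ = 1.67×10² Ω = 167 Ω

167 Ω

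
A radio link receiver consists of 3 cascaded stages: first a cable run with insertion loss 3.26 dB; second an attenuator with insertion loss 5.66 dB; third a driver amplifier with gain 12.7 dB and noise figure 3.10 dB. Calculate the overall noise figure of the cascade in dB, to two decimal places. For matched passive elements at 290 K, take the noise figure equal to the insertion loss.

Convert to linear (a loss of L dB is a gain of −L dB): F_i = 10^(NF_i/10), G_i = 10^(G_i,dB/10)
  Stage 1: F_1 = 10^(3.26/10) = 2.118, G_1 = 10^(−3.26/10) = 0.4721
  Stage 2: F_2 = 10^(5.66/10) = 3.681, G_2 = 10^(−5.66/10) = 0.2716
  Stage 3: F_3 = 10^(3.10/10) = 2.042, G_3 = 10^(12.7/10) = 18.62
Friis cascade:
  F = 2.118 + (3.681 − 1)/0.4721 + (2.042 − 1)/0.1282 = 15.92
NF = 10 log₁₀(15.92) = 12.02 dB

12.02 dB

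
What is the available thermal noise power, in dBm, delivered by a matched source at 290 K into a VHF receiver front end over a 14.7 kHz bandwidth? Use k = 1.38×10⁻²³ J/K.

P_n = kTB = 1.38×10⁻²³ × 290 × 1.47×10⁴ = 5.88×10⁻¹⁷ W
In dBm: 10 log₁₀(5.88×10⁻¹⁷ / 10⁻³) = −132.3 dBm

−132.3 dBm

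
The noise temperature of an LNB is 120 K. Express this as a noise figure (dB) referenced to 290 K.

F = 1 + T_e/T₀ = 1 + 120/290 = 1.41379
NF = 10 log₁₀(1.41379) = 1.50 dB

1.50 dB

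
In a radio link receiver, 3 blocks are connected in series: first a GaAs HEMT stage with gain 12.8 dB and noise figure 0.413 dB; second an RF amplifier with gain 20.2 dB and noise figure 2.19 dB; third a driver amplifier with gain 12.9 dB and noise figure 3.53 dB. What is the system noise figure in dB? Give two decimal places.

0.55 dB

Convert to linear (a loss of L dB is a gain of −L dB): F_i = 10^(NF_i/10), G_i = 10^(G_i,dB/10)
  Stage 1: F_1 = 10^(0.413/10) = 1.100, G_1 = 10^(12.8/10) = 19.05
  Stage 2: F_2 = 10^(2.19/10) = 1.656, G_2 = 10^(20.2/10) = 104.7
  Stage 3: F_3 = 10^(3.53/10) = 2.254, G_3 = 10^(12.9/10) = 19.50
Friis cascade:
  F = 1.100 + (1.656 − 1)/19.05 + (2.254 − 1)/1995 = 1.135
NF = 10 log₁₀(1.135) = 0.55 dB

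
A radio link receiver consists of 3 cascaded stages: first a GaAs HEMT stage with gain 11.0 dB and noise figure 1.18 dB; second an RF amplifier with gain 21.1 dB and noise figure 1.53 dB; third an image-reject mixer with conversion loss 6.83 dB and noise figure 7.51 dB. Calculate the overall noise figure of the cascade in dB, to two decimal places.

1.30 dB

Convert to linear (a loss of L dB is a gain of −L dB): F_i = 10^(NF_i/10), G_i = 10^(G_i,dB/10)
  Stage 1: F_1 = 10^(1.18/10) = 1.312, G_1 = 10^(11.0/10) = 12.59
  Stage 2: F_2 = 10^(1.53/10) = 1.422, G_2 = 10^(21.1/10) = 128.8
  Stage 3: F_3 = 10^(7.51/10) = 5.636, G_3 = 10^(−6.83/10) = 0.2075
Friis cascade:
  F = 1.312 + (1.422 − 1)/12.59 + (5.636 − 1)/1622 = 1.349
NF = 10 log₁₀(1.349) = 1.30 dB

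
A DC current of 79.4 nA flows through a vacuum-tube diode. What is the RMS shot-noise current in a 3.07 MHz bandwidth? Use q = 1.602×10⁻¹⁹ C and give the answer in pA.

279 pA

I_n = √(2qI·B)
2qI·B = 2 × 1.602×10⁻¹⁹ × 7.94×10⁻⁸ × 3.07×10⁶ = 7.81×10⁻²⁰ A²
I_n = √(7.81×10⁻²⁰) = 2.79×10⁻¹⁰ A = 279 pA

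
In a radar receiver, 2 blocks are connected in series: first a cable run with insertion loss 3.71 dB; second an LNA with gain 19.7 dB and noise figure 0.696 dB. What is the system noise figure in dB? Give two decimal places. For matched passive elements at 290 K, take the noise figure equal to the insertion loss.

4.41 dB

Convert to linear (a loss of L dB is a gain of −L dB): F_i = 10^(NF_i/10), G_i = 10^(G_i,dB/10)
  Stage 1: F_1 = 10^(3.71/10) = 2.350, G_1 = 10^(−3.71/10) = 0.4256
  Stage 2: F_2 = 10^(0.696/10) = 1.174, G_2 = 10^(19.7/10) = 93.33
Friis cascade:
  F = 2.350 + (1.174 − 1)/0.4256 = 2.758
NF = 10 log₁₀(2.758) = 4.41 dB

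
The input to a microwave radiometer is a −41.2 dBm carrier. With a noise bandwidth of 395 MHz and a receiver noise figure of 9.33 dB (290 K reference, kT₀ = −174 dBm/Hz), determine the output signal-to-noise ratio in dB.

Noise floor: N = −174 + 10 log₁₀(B) + NF
10 log₁₀(3.95×10⁸) = 85.97 dB
N = −174 + 85.97 + 9.33 = −78.70 dBm
SNR = P_sig − N = −41.2 − (−78.70) = 37.50 dB → 37.5 dB

37.5 dB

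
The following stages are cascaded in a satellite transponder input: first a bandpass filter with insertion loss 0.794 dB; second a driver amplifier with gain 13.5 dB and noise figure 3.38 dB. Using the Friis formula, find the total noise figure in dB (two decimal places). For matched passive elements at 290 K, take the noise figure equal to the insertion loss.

4.17 dB

Convert to linear (a loss of L dB is a gain of −L dB): F_i = 10^(NF_i/10), G_i = 10^(G_i,dB/10)
  Stage 1: F_1 = 10^(0.794/10) = 1.201, G_1 = 10^(−0.794/10) = 0.8329
  Stage 2: F_2 = 10^(3.38/10) = 2.178, G_2 = 10^(13.5/10) = 22.39
Friis cascade:
  F = 1.201 + (2.178 − 1)/0.8329 = 2.615
NF = 10 log₁₀(2.615) = 4.17 dB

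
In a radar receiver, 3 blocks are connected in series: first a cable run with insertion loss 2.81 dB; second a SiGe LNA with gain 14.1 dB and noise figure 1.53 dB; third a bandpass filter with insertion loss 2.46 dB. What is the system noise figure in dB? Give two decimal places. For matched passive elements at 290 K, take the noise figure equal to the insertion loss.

4.43 dB

Convert to linear (a loss of L dB is a gain of −L dB): F_i = 10^(NF_i/10), G_i = 10^(G_i,dB/10)
  Stage 1: F_1 = 10^(2.81/10) = 1.910, G_1 = 10^(−2.81/10) = 0.5236
  Stage 2: F_2 = 10^(1.53/10) = 1.422, G_2 = 10^(14.1/10) = 25.70
  Stage 3: F_3 = 10^(2.46/10) = 1.762, G_3 = 10^(−2.46/10) = 0.5675
Friis cascade:
  F = 1.910 + (1.422 − 1)/0.5236 + (1.762 − 1)/13.46 = 2.773
NF = 10 log₁₀(2.773) = 4.43 dB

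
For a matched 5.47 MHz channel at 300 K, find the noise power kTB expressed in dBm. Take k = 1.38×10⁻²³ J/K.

−106.5 dBm

P_n = kTB = 1.38×10⁻²³ × 300 × 5.47×10⁶ = 2.26×10⁻¹⁴ W
In dBm: 10 log₁₀(2.26×10⁻¹⁴ / 10⁻³) = −106.5 dBm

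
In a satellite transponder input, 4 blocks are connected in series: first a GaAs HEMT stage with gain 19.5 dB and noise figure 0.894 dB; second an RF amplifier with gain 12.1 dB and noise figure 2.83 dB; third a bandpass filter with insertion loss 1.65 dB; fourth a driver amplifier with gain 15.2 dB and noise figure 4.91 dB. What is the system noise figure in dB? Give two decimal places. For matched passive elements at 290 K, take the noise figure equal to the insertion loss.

Convert to linear (a loss of L dB is a gain of −L dB): F_i = 10^(NF_i/10), G_i = 10^(G_i,dB/10)
  Stage 1: F_1 = 10^(0.894/10) = 1.229, G_1 = 10^(19.5/10) = 89.13
  Stage 2: F_2 = 10^(2.83/10) = 1.919, G_2 = 10^(12.1/10) = 16.22
  Stage 3: F_3 = 10^(1.65/10) = 1.462, G_3 = 10^(−1.65/10) = 0.6839
  Stage 4: F_4 = 10^(4.91/10) = 3.097, G_4 = 10^(15.2/10) = 33.11
Friis cascade:
  F = 1.229 + (1.919 − 1)/89.13 + (1.462 − 1)/1445 + (3.097 − 1)/988.6 = 1.241
NF = 10 log₁₀(1.241) = 0.94 dB

0.94 dB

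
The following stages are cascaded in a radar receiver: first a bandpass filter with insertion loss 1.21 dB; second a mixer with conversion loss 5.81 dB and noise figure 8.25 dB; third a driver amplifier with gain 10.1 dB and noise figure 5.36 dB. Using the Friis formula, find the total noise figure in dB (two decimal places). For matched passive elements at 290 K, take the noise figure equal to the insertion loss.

Convert to linear (a loss of L dB is a gain of −L dB): F_i = 10^(NF_i/10), G_i = 10^(G_i,dB/10)
  Stage 1: F_1 = 10^(1.21/10) = 1.321, G_1 = 10^(−1.21/10) = 0.7568
  Stage 2: F_2 = 10^(8.25/10) = 6.683, G_2 = 10^(−5.81/10) = 0.2624
  Stage 3: F_3 = 10^(5.36/10) = 3.436, G_3 = 10^(10.1/10) = 10.23
Friis cascade:
  F = 1.321 + (6.683 − 1)/0.7568 + (3.436 − 1)/0.1986 = 21.09
NF = 10 log₁₀(21.09) = 13.24 dB

13.24 dB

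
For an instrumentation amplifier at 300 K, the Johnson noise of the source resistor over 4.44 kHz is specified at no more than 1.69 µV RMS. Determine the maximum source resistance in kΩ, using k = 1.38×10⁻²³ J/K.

Johnson–Nyquist: V_n = √(4kTRB) ⇒ R = V_n² / (4kTB)
4kTB = 4 × 1.38×10⁻²³ × 300 × 4.44×10³ = 7.35×10⁻¹⁷
R = (1.69×10⁻⁶)² / 7.35×10⁻¹⁷ = 3.88×10⁴ Ω = 38.8 kΩ

38.8 kΩ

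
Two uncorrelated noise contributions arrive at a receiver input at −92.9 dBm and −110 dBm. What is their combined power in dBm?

Convert to linear, add, convert back:
P₁ = 5.13×10⁻¹³ W, P₂ = 1.00×10⁻¹⁴ W
P_tot = 5.23×10⁻¹³ W → 10 log₁₀(P_tot / 10⁻³) = −92.8 dBm

−92.8 dBm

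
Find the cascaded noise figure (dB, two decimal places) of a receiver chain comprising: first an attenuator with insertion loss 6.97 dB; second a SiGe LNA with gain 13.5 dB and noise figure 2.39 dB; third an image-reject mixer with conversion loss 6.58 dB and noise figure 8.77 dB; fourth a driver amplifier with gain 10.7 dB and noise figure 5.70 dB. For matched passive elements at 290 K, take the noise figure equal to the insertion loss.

11.08 dB

Convert to linear (a loss of L dB is a gain of −L dB): F_i = 10^(NF_i/10), G_i = 10^(G_i,dB/10)
  Stage 1: F_1 = 10^(6.97/10) = 4.977, G_1 = 10^(−6.97/10) = 0.2009
  Stage 2: F_2 = 10^(2.39/10) = 1.734, G_2 = 10^(13.5/10) = 22.39
  Stage 3: F_3 = 10^(8.77/10) = 7.534, G_3 = 10^(−6.58/10) = 0.2198
  Stage 4: F_4 = 10^(5.70/10) = 3.715, G_4 = 10^(10.7/10) = 11.75
Friis cascade:
  F = 4.977 + (1.734 − 1)/0.2009 + (7.534 − 1)/4.498 + (3.715 − 1)/0.9886 = 12.83
NF = 10 log₁₀(12.83) = 11.08 dB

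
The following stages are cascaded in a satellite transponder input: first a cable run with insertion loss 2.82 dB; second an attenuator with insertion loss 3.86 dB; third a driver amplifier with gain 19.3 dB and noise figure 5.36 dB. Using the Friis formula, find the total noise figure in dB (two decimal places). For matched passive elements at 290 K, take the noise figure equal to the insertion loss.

Convert to linear (a loss of L dB is a gain of −L dB): F_i = 10^(NF_i/10), G_i = 10^(G_i,dB/10)
  Stage 1: F_1 = 10^(2.82/10) = 1.914, G_1 = 10^(−2.82/10) = 0.5224
  Stage 2: F_2 = 10^(3.86/10) = 2.432, G_2 = 10^(−3.86/10) = 0.4111
  Stage 3: F_3 = 10^(5.36/10) = 3.436, G_3 = 10^(19.3/10) = 85.11
Friis cascade:
  F = 1.914 + (2.432 − 1)/0.5224 + (3.436 − 1)/0.2148 = 16.00
NF = 10 log₁₀(16.00) = 12.04 dB

12.04 dB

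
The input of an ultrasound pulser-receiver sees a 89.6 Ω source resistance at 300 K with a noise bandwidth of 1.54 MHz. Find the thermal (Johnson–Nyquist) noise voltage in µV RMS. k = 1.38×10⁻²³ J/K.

V_n = √(4kTRB)
4kTRB = 4 × 1.38×10⁻²³ × 300 × 8.96×10¹ × 1.54×10⁶ = 2.29×10⁻¹² V²
V_n = √(2.29×10⁻¹²) = 1.51×10⁻⁶ V = 1.51 µV

1.51 µV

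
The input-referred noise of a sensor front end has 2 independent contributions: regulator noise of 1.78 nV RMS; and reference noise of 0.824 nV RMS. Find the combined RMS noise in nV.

1.96 nV

Uncorrelated sources add in power (mean-square): V_tot = √(ΣV_i²)
V_tot = √[(1.78×10⁻⁹)² + (8.24×10⁻¹⁰)²] = 1.96×10⁻⁹ V = 1.96 nV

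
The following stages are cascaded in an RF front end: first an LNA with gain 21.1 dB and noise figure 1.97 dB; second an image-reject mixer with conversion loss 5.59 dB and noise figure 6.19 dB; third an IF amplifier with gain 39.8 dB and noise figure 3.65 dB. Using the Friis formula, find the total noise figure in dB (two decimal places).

2.14 dB

Convert to linear (a loss of L dB is a gain of −L dB): F_i = 10^(NF_i/10), G_i = 10^(G_i,dB/10)
  Stage 1: F_1 = 10^(1.97/10) = 1.574, G_1 = 10^(21.1/10) = 128.8
  Stage 2: F_2 = 10^(6.19/10) = 4.159, G_2 = 10^(−5.59/10) = 0.2761
  Stage 3: F_3 = 10^(3.65/10) = 2.317, G_3 = 10^(39.8/10) = 9550
Friis cascade:
  F = 1.574 + (4.159 − 1)/128.8 + (2.317 − 1)/35.56 = 1.636
NF = 10 log₁₀(1.636) = 2.14 dB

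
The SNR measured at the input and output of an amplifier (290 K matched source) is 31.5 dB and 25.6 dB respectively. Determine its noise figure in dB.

NF (dB) = SNR_in(dB) − SNR_out(dB) when the source is at T₀
NF = 31.5 − 25.6 = 5.9 dB

5.9 dB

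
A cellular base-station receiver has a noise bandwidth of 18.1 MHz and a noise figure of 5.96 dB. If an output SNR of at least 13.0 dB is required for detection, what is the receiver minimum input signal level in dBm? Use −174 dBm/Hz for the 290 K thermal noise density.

−82.5 dBm

Sensitivity = −174 + 10 log₁₀(B) + NF + SNR_min
= −174 + 72.58 + 5.96 + 13.0
= −82.46 dBm → −82.5 dBm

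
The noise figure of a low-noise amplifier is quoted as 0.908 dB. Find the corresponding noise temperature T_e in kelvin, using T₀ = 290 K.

F = 10^(0.908/10) = 1.23254
T_e = (F − 1)·T₀ = (1.23254 − 1) × 290 = 67.4 K

67.4 K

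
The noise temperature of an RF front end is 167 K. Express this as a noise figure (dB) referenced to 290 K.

F = 1 + T_e/T₀ = 1 + 167/290 = 1.57586
NF = 10 log₁₀(1.57586) = 1.98 dB

1.98 dB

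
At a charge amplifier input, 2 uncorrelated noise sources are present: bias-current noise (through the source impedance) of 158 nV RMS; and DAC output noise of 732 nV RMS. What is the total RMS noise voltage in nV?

749 nV

Uncorrelated sources add in power (mean-square): V_tot = √(ΣV_i²)
V_tot = √[(1.58×10⁻⁷)² + (7.32×10⁻⁷)²] = 7.49×10⁻⁷ V = 749 nV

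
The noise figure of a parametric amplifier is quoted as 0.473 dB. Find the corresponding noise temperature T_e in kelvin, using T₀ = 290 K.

F = 10^(0.473/10) = 1.11506
T_e = (F − 1)·T₀ = (1.11506 − 1) × 290 = 33.4 K

33.4 K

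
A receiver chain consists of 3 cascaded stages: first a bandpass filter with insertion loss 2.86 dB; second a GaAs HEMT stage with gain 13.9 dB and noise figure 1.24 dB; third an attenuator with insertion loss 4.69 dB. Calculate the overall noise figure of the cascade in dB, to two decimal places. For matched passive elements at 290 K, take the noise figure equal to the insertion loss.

4.35 dB

Convert to linear (a loss of L dB is a gain of −L dB): F_i = 10^(NF_i/10), G_i = 10^(G_i,dB/10)
  Stage 1: F_1 = 10^(2.86/10) = 1.932, G_1 = 10^(−2.86/10) = 0.5176
  Stage 2: F_2 = 10^(1.24/10) = 1.330, G_2 = 10^(13.9/10) = 24.55
  Stage 3: F_3 = 10^(4.69/10) = 2.944, G_3 = 10^(−4.69/10) = 0.3396
Friis cascade:
  F = 1.932 + (1.330 − 1)/0.5176 + (2.944 − 1)/12.71 = 2.723
NF = 10 log₁₀(2.723) = 4.35 dB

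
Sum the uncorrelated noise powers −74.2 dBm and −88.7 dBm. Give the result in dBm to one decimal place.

−74.0 dBm

Convert to linear, add, convert back:
P₁ = 3.80×10⁻¹¹ W, P₂ = 1.35×10⁻¹² W
P_tot = 3.94×10⁻¹¹ W → 10 log₁₀(P_tot / 10⁻³) = −74.0 dBm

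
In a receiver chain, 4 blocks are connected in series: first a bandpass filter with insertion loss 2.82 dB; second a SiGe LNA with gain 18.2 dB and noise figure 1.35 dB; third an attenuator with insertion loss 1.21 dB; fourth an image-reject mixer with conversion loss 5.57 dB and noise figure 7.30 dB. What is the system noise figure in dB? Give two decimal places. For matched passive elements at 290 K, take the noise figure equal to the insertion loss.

Convert to linear (a loss of L dB is a gain of −L dB): F_i = 10^(NF_i/10), G_i = 10^(G_i,dB/10)
  Stage 1: F_1 = 10^(2.82/10) = 1.914, G_1 = 10^(−2.82/10) = 0.5224
  Stage 2: F_2 = 10^(1.35/10) = 1.365, G_2 = 10^(18.2/10) = 66.07
  Stage 3: F_3 = 10^(1.21/10) = 1.321, G_3 = 10^(−1.21/10) = 0.7568
  Stage 4: F_4 = 10^(7.30/10) = 5.370, G_4 = 10^(−5.57/10) = 0.2773
Friis cascade:
  F = 1.914 + (1.365 − 1)/0.5224 + (1.321 − 1)/34.51 + (5.370 − 1)/26.12 = 2.789
NF = 10 log₁₀(2.789) = 4.45 dB

4.45 dB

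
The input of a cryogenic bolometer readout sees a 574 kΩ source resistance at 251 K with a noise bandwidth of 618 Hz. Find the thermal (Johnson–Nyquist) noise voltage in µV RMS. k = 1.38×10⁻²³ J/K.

2.22 µV

V_n = √(4kTRB)
4kTRB = 4 × 1.38×10⁻²³ × 251 × 5.74×10⁵ × 6.18×10² = 4.91×10⁻¹² V²
V_n = √(4.91×10⁻¹²) = 2.22×10⁻⁶ V = 2.22 µV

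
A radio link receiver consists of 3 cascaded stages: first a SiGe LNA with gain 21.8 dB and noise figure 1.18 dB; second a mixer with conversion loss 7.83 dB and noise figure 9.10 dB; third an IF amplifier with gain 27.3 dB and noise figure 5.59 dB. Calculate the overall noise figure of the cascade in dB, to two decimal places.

Convert to linear (a loss of L dB is a gain of −L dB): F_i = 10^(NF_i/10), G_i = 10^(G_i,dB/10)
  Stage 1: F_1 = 10^(1.18/10) = 1.312, G_1 = 10^(21.8/10) = 151.4
  Stage 2: F_2 = 10^(9.10/10) = 8.128, G_2 = 10^(−7.83/10) = 0.1648
  Stage 3: F_3 = 10^(5.59/10) = 3.622, G_3 = 10^(27.3/10) = 537.0
Friis cascade:
  F = 1.312 + (8.128 − 1)/151.4 + (3.622 − 1)/24.95 = 1.464
NF = 10 log₁₀(1.464) = 1.66 dB

1.66 dB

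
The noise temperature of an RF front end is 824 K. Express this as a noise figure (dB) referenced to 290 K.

5.84 dB

F = 1 + T_e/T₀ = 1 + 824/290 = 3.84138
NF = 10 log₁₀(3.84138) = 5.84 dB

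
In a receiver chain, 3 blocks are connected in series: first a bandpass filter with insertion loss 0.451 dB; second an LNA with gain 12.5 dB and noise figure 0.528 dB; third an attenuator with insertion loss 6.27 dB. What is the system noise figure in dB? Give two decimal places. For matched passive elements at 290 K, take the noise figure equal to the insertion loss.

Convert to linear (a loss of L dB is a gain of −L dB): F_i = 10^(NF_i/10), G_i = 10^(G_i,dB/10)
  Stage 1: F_1 = 10^(0.451/10) = 1.109, G_1 = 10^(−0.451/10) = 0.9014
  Stage 2: F_2 = 10^(0.528/10) = 1.129, G_2 = 10^(12.5/10) = 17.78
  Stage 3: F_3 = 10^(6.27/10) = 4.236, G_3 = 10^(−6.27/10) = 0.2360
Friis cascade:
  F = 1.109 + (1.129 − 1)/0.9014 + (4.236 − 1)/16.03 = 1.455
NF = 10 log₁₀(1.455) = 1.63 dB

1.63 dB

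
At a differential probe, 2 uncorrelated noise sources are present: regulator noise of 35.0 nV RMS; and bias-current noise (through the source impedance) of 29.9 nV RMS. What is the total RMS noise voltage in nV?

46.0 nV

Uncorrelated sources add in power (mean-square): V_tot = √(ΣV_i²)
V_tot = √[(3.50×10⁻⁸)² + (2.99×10⁻⁸)²] = 4.60×10⁻⁸ V = 46.0 nV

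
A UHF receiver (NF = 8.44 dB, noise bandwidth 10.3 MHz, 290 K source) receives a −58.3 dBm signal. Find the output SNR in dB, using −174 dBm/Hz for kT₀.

Noise floor: N = −174 + 10 log₁₀(B) + NF
10 log₁₀(1.03×10⁷) = 70.13 dB
N = −174 + 70.13 + 8.44 = −95.43 dBm
SNR = P_sig − N = −58.3 − (−95.43) = 37.13 dB → 37.1 dB

37.1 dB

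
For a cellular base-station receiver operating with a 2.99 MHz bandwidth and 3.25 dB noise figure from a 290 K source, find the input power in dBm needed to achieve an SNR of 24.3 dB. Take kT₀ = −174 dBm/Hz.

Sensitivity = −174 + 10 log₁₀(B) + NF + SNR_min
= −174 + 64.76 + 3.25 + 24.3
= −81.69 dBm → −81.7 dBm

−81.7 dBm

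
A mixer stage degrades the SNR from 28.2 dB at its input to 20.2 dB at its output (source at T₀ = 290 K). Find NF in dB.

8.0 dB

NF (dB) = SNR_in(dB) − SNR_out(dB) when the source is at T₀
NF = 28.2 − 20.2 = 8.0 dB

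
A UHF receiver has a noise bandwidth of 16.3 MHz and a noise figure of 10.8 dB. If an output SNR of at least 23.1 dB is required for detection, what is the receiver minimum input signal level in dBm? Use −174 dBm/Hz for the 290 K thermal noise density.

Sensitivity = −174 + 10 log₁₀(B) + NF + SNR_min
= −174 + 72.12 + 10.8 + 23.1
= −67.98 dBm → −68.0 dBm

−68.0 dBm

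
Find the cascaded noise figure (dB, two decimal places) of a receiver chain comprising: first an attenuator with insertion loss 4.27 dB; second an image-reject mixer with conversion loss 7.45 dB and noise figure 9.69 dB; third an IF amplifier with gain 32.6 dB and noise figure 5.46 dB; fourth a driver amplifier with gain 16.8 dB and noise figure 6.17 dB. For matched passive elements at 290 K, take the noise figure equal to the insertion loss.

Convert to linear (a loss of L dB is a gain of −L dB): F_i = 10^(NF_i/10), G_i = 10^(G_i,dB/10)
  Stage 1: F_1 = 10^(4.27/10) = 2.673, G_1 = 10^(−4.27/10) = 0.3741
  Stage 2: F_2 = 10^(9.69/10) = 9.311, G_2 = 10^(−7.45/10) = 0.1799
  Stage 3: F_3 = 10^(5.46/10) = 3.516, G_3 = 10^(32.6/10) = 1820
  Stage 4: F_4 = 10^(6.17/10) = 4.140, G_4 = 10^(16.8/10) = 47.86
Friis cascade:
  F = 2.673 + (9.311 − 1)/0.3741 + (3.516 − 1)/0.06730 + (4.140 − 1)/122.5 = 62.29
NF = 10 log₁₀(62.29) = 17.94 dB

17.94 dB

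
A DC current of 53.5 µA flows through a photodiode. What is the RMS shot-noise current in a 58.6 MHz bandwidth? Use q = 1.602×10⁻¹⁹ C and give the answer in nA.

31.7 nA

I_n = √(2qI·B)
2qI·B = 2 × 1.602×10⁻¹⁹ × 5.35×10⁻⁵ × 5.86×10⁷ = 1.00×10⁻¹⁵ A²
I_n = √(1.00×10⁻¹⁵) = 3.17×10⁻⁸ A = 31.7 nA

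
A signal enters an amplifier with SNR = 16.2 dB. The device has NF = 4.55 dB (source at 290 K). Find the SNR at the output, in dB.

By definition F = SNR_in/SNR_out, so in dB: SNR_out = SNR_in − NF
SNR_out = 16.2 − 4.55 = 11.65 dB

11.65 dB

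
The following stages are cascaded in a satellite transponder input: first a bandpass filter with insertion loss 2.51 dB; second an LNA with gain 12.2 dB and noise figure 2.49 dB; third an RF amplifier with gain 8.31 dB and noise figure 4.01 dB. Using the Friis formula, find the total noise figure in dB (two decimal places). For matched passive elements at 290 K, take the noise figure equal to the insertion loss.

Convert to linear (a loss of L dB is a gain of −L dB): F_i = 10^(NF_i/10), G_i = 10^(G_i,dB/10)
  Stage 1: F_1 = 10^(2.51/10) = 1.782, G_1 = 10^(−2.51/10) = 0.5610
  Stage 2: F_2 = 10^(2.49/10) = 1.774, G_2 = 10^(12.2/10) = 16.60
  Stage 3: F_3 = 10^(4.01/10) = 2.518, G_3 = 10^(8.31/10) = 6.776
Friis cascade:
  F = 1.782 + (1.774 − 1)/0.5610 + (2.518 − 1)/9.311 = 3.325
NF = 10 log₁₀(3.325) = 5.22 dB

5.22 dB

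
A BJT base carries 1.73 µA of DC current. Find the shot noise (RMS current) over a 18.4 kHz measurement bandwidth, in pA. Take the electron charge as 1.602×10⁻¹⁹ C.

I_n = √(2qI·B)
2qI·B = 2 × 1.602×10⁻¹⁹ × 1.73×10⁻⁶ × 1.84×10⁴ = 1.02×10⁻²⁰ A²
I_n = √(1.02×10⁻²⁰) = 1.01×10⁻¹⁰ A = 101 pA

101 pA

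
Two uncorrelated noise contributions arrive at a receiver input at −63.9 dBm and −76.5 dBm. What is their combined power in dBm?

−63.7 dBm

Convert to linear, add, convert back:
P₁ = 4.07×10⁻¹⁰ W, P₂ = 2.24×10⁻¹¹ W
P_tot = 4.30×10⁻¹⁰ W → 10 log₁₀(P_tot / 10⁻³) = −63.7 dBm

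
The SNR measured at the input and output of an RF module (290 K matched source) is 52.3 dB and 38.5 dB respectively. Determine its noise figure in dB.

13.8 dB

NF (dB) = SNR_in(dB) − SNR_out(dB) when the source is at T₀
NF = 52.3 − 38.5 = 13.8 dB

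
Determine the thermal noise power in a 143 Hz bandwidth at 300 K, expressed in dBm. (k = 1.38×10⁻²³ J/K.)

P_n = kTB = 1.38×10⁻²³ × 300 × 1.43×10² = 5.92×10⁻¹⁹ W
In dBm: 10 log₁₀(5.92×10⁻¹⁹ / 10⁻³) = −152.3 dBm

−152.3 dBm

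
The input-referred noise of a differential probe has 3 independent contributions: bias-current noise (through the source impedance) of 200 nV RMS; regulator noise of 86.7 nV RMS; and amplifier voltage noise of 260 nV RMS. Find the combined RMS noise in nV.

Uncorrelated sources add in power (mean-square): V_tot = √(ΣV_i²)
V_tot = √[(2.00×10⁻⁷)² + (8.67×10⁻⁸)² + (2.60×10⁻⁷)²] = 3.39×10⁻⁷ V = 339 nV

339 nV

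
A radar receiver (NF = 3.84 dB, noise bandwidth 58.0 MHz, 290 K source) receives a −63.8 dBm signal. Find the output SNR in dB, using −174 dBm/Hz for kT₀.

28.7 dB

Noise floor: N = −174 + 10 log₁₀(B) + NF
10 log₁₀(5.80×10⁷) = 77.63 dB
N = −174 + 77.63 + 3.84 = −92.53 dBm
SNR = P_sig − N = −63.8 − (−92.53) = 28.73 dB → 28.7 dB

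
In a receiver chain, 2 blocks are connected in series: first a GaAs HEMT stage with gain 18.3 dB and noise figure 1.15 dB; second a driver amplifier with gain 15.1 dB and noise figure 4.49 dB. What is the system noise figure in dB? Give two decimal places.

1.24 dB

Convert to linear (a loss of L dB is a gain of −L dB): F_i = 10^(NF_i/10), G_i = 10^(G_i,dB/10)
  Stage 1: F_1 = 10^(1.15/10) = 1.303, G_1 = 10^(18.3/10) = 67.61
  Stage 2: F_2 = 10^(4.49/10) = 2.812, G_2 = 10^(15.1/10) = 32.36
Friis cascade:
  F = 1.303 + (2.812 − 1)/67.61 = 1.330
NF = 10 log₁₀(1.330) = 1.24 dB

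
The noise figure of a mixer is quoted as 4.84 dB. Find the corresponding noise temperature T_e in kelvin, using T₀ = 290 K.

594 K

F = 10^(4.84/10) = 3.04789
T_e = (F − 1)·T₀ = (3.04789 − 1) × 290 = 594 K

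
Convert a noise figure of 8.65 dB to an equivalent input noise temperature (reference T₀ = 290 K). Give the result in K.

F = 10^(8.65/10) = 7.32825
T_e = (F − 1)·T₀ = (7.32825 − 1) × 290 = 1835 K

1835 K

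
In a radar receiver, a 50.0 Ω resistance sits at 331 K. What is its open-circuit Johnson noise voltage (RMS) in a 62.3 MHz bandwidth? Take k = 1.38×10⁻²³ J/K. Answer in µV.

7.54 µV

V_n = √(4kTRB)
4kTRB = 4 × 1.38×10⁻²³ × 331 × 5.00×10¹ × 6.23×10⁷ = 5.69×10⁻¹¹ V²
V_n = √(5.69×10⁻¹¹) = 7.54×10⁻⁶ V = 7.54 µV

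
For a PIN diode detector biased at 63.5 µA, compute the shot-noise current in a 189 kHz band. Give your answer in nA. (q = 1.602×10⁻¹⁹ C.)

I_n = √(2qI·B)
2qI·B = 2 × 1.602×10⁻¹⁹ × 6.35×10⁻⁵ × 1.89×10⁵ = 3.85×10⁻¹⁸ A²
I_n = √(3.85×10⁻¹⁸) = 1.96×10⁻⁹ A = 1.96 nA

1.96 nA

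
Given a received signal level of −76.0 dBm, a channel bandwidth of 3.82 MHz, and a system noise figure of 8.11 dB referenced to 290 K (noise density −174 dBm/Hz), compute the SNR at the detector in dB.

Noise floor: N = −174 + 10 log₁₀(B) + NF
10 log₁₀(3.82×10⁶) = 65.82 dB
N = −174 + 65.82 + 8.11 = −100.07 dBm
SNR = P_sig − N = −76.0 − (−100.07) = 24.07 dB → 24.1 dB

24.1 dB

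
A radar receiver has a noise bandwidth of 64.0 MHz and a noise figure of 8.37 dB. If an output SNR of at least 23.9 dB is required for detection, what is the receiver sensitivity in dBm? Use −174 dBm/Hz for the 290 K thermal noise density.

−63.7 dBm

Sensitivity = −174 + 10 log₁₀(B) + NF + SNR_min
= −174 + 78.06 + 8.37 + 23.9
= −63.67 dBm → −63.7 dBm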